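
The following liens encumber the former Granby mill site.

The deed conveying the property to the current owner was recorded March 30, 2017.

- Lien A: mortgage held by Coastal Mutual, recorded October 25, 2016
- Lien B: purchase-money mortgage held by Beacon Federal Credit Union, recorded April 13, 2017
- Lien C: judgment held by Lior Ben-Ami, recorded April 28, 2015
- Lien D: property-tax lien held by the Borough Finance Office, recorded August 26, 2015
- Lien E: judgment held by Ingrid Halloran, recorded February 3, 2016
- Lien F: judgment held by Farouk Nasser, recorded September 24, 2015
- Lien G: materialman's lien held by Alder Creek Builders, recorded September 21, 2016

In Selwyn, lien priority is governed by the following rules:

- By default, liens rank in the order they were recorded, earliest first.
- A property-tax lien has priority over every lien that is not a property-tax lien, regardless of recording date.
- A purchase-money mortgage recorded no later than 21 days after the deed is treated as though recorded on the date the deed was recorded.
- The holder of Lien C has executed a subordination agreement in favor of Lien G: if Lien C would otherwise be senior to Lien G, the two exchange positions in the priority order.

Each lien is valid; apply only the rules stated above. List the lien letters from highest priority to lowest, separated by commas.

Effective dates: B was recorded within the 21-day window, so its effective date is the deed date March 30, 2017.
D is a property-tax lien, so it outranks all other liens regardless of date.
The other liens, earliest effective date first: C (April 28, 2015), F (September 24, 2015), E (February 3, 2016), G (September 21, 2016), A (October 25, 2016), B (March 30, 2017).
C is senior to G before the subordination, so the two trade places.

D, G, F, E, C, A, B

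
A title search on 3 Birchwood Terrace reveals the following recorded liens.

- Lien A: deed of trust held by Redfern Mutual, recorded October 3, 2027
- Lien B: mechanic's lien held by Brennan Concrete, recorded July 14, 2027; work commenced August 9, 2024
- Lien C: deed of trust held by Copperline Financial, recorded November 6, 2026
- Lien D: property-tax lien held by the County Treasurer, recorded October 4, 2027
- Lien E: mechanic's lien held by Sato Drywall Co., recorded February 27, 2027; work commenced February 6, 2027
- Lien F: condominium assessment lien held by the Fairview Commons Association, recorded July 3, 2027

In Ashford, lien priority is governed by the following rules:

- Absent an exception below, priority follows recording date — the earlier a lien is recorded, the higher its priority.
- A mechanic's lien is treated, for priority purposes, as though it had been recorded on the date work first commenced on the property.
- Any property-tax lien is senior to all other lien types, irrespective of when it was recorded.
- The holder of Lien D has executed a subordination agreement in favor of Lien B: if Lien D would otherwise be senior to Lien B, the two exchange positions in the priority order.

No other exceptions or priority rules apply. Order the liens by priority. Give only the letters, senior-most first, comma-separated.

B, D, C, E, F, A

Effective dates: B's effective date is August 9, 2024, when work began; E is treated as recorded February 6, 2027, the work-commencement date.
D is a property-tax lien, so it outranks all other liens regardless of date.
The other liens, earliest effective date first: B (August 9, 2024), C (November 6, 2026), E (February 6, 2027), F (July 3, 2027), A (October 3, 2027).
D would otherwise be senior to B, so under the subordination agreement D and B exchange positions.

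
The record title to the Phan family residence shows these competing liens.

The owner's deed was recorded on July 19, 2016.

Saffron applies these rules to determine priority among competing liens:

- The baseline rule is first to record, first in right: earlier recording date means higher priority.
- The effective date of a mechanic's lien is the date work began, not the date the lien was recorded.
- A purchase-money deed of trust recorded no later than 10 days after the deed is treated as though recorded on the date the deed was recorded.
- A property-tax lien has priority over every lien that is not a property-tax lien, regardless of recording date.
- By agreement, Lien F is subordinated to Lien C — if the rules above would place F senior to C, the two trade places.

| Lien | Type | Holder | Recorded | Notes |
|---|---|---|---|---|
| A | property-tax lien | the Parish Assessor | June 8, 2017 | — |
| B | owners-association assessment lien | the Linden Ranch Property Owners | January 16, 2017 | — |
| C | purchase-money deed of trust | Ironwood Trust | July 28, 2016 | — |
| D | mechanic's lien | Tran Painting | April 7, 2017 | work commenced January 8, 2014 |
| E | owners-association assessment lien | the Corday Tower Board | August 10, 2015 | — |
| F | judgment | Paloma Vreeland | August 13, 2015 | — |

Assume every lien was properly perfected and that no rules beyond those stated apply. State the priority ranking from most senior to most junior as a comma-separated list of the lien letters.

A, D, E, C, F, B

First, effective dates: C was recorded within the 10-day window, so its effective date is the deed date July 19, 2016; D relates back to January 8, 2014 (work commenced).
A, as a property-tax lien, has superpriority and ranks first.
Ordering the rest by effective date: D (January 8, 2014), E (August 10, 2015), F (August 13, 2015), C (July 19, 2016), B (January 16, 2017).
F would otherwise be senior to C, so under the subordination agreement F and C exchange positions.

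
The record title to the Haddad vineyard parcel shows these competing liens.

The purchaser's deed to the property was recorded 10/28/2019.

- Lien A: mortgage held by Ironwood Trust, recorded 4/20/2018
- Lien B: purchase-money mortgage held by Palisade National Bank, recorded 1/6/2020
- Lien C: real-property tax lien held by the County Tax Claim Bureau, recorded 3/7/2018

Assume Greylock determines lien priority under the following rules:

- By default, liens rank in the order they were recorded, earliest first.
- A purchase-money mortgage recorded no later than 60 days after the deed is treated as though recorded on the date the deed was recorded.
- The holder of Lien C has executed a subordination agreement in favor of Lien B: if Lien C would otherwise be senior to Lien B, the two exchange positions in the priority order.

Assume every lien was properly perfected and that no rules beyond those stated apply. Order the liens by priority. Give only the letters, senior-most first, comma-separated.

Adjusting effective dates: B missed the 60-day window (70 days after the deed), so its recording date stands.
By effective date: C (3/7/2018), A (4/20/2018), B (1/6/2020).
C would otherwise be senior to B, so under the subordination agreement C and B exchange positions.

B, A, C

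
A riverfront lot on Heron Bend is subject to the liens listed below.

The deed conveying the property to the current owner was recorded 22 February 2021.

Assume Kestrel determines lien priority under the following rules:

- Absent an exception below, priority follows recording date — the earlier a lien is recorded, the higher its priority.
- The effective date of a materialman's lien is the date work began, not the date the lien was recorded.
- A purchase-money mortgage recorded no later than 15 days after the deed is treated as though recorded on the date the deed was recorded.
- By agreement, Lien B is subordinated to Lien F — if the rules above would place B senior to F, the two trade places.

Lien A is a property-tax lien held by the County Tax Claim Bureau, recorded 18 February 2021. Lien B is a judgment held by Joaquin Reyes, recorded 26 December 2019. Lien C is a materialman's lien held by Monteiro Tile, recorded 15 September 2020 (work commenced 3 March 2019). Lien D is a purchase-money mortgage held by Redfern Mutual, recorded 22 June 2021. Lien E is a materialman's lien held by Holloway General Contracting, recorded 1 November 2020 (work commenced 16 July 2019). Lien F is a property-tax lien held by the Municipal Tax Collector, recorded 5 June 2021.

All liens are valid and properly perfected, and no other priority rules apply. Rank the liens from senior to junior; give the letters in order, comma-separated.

First, effective dates: C is treated as recorded 3 March 2019, the work-commencement date; D was recorded 120 days after the deed — beyond 15 days — so no relation-back applies; E relates back to 16 July 2019 (work commenced).
Ordering by effective date: C (3 March 2019), E (16 July 2019), B (26 December 2019), A (18 February 2021), F (5 June 2021), D (22 June 2021).
The subordination applies — B was senior to F — so B and F swap.

C, E, F, A, B, D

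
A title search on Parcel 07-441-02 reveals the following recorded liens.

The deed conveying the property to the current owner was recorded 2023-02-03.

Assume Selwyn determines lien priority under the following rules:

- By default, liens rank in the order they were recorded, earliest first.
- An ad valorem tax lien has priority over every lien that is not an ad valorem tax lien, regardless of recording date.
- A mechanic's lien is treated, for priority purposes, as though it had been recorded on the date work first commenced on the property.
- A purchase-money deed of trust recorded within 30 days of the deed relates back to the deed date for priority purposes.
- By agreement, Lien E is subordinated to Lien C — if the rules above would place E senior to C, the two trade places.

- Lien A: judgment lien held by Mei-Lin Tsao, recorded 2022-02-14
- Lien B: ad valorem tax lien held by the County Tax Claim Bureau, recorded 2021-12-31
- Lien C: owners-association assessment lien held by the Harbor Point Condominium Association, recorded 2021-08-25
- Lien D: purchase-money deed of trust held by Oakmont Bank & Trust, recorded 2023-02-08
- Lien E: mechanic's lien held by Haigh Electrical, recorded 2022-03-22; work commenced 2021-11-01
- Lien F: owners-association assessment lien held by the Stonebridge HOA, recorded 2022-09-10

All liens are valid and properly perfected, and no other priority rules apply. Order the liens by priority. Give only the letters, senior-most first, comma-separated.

Adjusting effective dates: D relates back to the deed date 2023-02-03; E relates back to 2021-11-01 (work commenced).
B, as an ad valorem tax lien, has superpriority and ranks first.
Among the remaining liens, by effective date: C (2021-08-25), E (2021-11-01), A (2022-02-14), F (2022-09-10), D (2023-02-03).
E already ranks below C; the subordination has no effect.

B, C, E, A, F, D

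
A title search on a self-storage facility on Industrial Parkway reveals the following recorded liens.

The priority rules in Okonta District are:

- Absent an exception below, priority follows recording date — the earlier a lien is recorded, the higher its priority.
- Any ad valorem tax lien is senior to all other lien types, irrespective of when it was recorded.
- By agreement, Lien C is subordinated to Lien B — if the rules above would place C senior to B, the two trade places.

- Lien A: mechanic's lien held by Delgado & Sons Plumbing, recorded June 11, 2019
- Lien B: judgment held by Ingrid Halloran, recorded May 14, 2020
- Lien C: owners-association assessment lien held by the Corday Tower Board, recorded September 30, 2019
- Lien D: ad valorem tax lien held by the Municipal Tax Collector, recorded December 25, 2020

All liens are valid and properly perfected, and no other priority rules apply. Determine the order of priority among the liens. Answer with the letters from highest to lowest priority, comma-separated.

As an ad valorem tax lien, D is senior to every other lien.
Among the remaining liens, by effective date: A (June 11, 2019), C (September 30, 2019), B (May 14, 2020).
Because C would otherwise rank above B, the subordination swaps them.

D, A, B, C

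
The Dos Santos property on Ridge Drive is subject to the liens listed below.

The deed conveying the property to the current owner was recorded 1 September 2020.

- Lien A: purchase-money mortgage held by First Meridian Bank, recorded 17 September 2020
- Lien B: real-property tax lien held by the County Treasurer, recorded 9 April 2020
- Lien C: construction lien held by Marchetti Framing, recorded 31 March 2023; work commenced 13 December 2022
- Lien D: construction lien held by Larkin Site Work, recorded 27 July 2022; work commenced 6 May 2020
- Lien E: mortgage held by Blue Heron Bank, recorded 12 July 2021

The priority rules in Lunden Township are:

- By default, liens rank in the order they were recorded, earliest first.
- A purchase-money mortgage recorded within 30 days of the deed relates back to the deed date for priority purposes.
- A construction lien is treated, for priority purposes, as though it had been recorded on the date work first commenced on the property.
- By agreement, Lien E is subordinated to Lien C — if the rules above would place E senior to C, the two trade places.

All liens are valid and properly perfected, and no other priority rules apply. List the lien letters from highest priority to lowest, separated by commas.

B, D, A, C, E

First, effective dates: A's effective date is the deed date, 1 September 2020; C's effective date is 13 December 2022, when work began; D's effective date is 6 May 2020, when work began.
By effective date, earliest first: B (9 April 2020), D (6 May 2020), A (1 September 2020), E (12 July 2021), C (13 December 2022).
E would otherwise be senior to C, so under the subordination agreement E and C exchange positions.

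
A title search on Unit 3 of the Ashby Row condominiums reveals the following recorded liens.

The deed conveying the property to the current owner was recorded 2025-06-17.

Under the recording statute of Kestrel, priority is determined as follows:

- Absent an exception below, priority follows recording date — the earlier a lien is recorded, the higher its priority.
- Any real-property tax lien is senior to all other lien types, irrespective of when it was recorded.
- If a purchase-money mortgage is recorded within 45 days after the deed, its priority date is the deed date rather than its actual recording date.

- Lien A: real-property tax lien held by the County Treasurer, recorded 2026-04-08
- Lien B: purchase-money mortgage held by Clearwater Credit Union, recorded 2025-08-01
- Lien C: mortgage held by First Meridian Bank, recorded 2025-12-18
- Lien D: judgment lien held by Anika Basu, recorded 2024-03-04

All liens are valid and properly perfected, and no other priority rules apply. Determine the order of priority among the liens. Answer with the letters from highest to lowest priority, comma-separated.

Adjusting effective dates: B was recorded within the 45-day window, so its effective date is the deed date 2025-06-17.
As a real-property tax lien, A is senior to every other lien.
Ordering the rest by effective date: D (2024-03-04), B (2025-06-17), C (2025-12-18).

A, D, B, C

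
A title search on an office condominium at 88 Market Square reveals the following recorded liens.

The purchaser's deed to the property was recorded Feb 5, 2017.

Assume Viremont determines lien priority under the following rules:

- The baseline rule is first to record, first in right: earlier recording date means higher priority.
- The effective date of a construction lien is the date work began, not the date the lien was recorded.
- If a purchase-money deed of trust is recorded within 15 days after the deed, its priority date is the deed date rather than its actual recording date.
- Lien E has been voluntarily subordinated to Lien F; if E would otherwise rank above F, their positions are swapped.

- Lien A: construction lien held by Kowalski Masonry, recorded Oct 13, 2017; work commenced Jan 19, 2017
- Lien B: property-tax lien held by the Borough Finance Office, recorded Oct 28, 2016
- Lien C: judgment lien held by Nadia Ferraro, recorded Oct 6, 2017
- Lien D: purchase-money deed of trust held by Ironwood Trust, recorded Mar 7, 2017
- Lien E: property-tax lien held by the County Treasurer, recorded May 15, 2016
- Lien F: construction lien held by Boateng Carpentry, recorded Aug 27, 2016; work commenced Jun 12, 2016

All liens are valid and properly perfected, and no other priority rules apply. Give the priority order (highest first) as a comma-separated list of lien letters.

Effective dates: A's effective date is Jan 19, 2017, when work began; D was recorded 30 days after the deed, outside the 15-day window, so it keeps its recording date; F's effective date is Jun 12, 2016, when work began.
Ordering by effective date: E (May 15, 2016), F (Jun 12, 2016), B (Oct 28, 2016), A (Jan 19, 2017), D (Mar 7, 2017), C (Oct 6, 2017).
E is senior to F before the subordination, so the two trade places.

F, E, B, A, D, C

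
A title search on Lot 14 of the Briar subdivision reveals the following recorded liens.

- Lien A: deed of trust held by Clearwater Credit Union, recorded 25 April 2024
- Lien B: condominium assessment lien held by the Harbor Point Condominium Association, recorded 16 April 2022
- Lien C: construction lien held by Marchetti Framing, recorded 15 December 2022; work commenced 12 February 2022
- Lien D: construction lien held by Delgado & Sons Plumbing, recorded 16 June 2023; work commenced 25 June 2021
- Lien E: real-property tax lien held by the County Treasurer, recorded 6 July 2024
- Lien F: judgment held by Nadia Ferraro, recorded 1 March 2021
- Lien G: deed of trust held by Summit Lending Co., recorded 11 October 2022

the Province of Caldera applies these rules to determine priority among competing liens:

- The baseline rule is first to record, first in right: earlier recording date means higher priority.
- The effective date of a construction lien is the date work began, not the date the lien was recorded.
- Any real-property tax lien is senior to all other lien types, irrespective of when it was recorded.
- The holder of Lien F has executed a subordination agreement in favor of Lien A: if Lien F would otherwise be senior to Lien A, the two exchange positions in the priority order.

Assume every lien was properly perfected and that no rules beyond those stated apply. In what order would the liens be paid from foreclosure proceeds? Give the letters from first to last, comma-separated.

E, A, D, C, B, G, F

Adjusting effective dates: C relates back to 12 February 2022 (work commenced); D is treated as recorded 25 June 2021, the work-commencement date.
E is a real-property tax lien, so it outranks all other liens regardless of date.
Remaining liens by effective date: F (1 March 2021), D (25 June 2021), C (12 February 2022), B (16 April 2022), G (11 October 2022), A (25 April 2024).
The subordination applies — F was senior to A — so F and A swap.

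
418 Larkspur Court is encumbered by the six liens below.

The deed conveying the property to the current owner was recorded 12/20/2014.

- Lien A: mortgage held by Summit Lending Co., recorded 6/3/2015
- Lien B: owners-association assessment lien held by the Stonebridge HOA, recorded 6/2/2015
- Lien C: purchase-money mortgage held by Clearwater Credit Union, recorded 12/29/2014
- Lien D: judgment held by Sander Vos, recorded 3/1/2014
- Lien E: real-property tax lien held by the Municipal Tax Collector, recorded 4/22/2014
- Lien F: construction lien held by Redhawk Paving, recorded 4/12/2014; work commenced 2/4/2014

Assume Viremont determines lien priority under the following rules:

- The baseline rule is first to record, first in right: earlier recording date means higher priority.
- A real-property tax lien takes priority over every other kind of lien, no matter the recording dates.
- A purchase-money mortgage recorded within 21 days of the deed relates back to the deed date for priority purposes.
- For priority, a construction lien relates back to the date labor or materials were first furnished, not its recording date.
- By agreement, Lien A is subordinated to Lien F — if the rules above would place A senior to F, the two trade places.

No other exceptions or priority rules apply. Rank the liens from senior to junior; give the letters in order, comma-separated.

E, F, D, C, B, A

Adjusting effective dates: C relates back to the deed date 12/20/2014; F's effective date is 2/4/2014, when work began.
E is a real-property tax lien, so it outranks all other liens regardless of date.
The other liens, earliest effective date first: F (2/4/2014), D (3/1/2014), C (12/20/2014), B (6/2/2015), A (6/3/2015).
Since A is not senior to F, the subordination leaves the order unchanged.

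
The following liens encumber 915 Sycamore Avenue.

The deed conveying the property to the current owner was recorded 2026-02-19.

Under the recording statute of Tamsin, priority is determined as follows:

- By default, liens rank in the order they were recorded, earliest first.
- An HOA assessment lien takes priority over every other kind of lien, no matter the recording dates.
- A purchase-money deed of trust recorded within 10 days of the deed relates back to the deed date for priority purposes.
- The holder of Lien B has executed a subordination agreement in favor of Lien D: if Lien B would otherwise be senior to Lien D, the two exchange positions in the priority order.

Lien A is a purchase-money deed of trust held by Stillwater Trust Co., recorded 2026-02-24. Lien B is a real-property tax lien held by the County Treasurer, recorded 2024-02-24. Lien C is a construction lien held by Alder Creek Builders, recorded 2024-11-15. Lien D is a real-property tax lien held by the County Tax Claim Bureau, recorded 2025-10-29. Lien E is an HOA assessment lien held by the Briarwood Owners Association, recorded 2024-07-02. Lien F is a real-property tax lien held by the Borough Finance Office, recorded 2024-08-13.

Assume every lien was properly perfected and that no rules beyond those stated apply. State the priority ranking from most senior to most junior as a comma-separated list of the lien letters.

E, D, F, C, B, A

Effective dates after the stated exceptions: A relates back to the deed date 2026-02-19.
E is an HOA assessment lien, so it outranks all other liens regardless of date.
Ordering the rest by effective date: B (2024-02-24), F (2024-08-13), C (2024-11-15), D (2025-10-29), A (2026-02-19).
The subordination applies — B was senior to D — so B and D swap.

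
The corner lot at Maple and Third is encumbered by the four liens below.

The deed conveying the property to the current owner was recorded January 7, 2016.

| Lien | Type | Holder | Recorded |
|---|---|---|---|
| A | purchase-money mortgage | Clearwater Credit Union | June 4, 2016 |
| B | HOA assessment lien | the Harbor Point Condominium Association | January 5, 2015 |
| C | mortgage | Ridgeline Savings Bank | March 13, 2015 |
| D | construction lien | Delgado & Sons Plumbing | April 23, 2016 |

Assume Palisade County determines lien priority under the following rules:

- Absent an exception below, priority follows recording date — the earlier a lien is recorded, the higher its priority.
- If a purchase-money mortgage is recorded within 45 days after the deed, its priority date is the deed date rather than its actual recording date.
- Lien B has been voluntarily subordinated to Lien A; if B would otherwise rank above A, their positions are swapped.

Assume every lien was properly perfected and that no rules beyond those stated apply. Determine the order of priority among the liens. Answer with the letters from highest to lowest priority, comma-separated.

A, C, D, B

First, effective dates: A was recorded 149 days after the deed — beyond 45 days — so no relation-back applies.
Sorted by effective date: B (January 5, 2015), C (March 13, 2015), D (April 23, 2016), A (June 4, 2016).
Because B would otherwise rank above A, the subordination swaps them.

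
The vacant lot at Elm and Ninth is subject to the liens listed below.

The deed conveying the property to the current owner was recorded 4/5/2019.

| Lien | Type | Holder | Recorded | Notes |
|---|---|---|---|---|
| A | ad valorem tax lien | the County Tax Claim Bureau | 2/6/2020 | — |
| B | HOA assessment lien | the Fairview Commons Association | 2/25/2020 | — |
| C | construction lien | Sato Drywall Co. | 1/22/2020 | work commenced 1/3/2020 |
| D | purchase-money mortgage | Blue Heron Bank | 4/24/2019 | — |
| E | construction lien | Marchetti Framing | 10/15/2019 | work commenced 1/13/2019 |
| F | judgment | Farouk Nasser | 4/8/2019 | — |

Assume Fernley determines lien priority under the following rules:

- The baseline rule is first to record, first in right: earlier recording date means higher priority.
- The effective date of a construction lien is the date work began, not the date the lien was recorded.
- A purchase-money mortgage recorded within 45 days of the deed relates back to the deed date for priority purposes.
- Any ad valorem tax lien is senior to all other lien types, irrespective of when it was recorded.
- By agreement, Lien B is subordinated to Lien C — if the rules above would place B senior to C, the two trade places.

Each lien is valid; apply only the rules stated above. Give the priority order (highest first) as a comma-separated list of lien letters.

A, E, D, F, C, B

Effective dates after the stated exceptions: C's effective date is 1/3/2020, when work began; D relates back to the deed date 4/5/2019; E is treated as recorded 1/13/2019, the work-commencement date.
A is an ad valorem tax lien and takes priority over every other lien.
Among the remaining liens, by effective date: E (1/13/2019), D (4/5/2019), F (4/8/2019), C (1/3/2020), B (2/25/2020).
B already ranks below C; the subordination has no effect.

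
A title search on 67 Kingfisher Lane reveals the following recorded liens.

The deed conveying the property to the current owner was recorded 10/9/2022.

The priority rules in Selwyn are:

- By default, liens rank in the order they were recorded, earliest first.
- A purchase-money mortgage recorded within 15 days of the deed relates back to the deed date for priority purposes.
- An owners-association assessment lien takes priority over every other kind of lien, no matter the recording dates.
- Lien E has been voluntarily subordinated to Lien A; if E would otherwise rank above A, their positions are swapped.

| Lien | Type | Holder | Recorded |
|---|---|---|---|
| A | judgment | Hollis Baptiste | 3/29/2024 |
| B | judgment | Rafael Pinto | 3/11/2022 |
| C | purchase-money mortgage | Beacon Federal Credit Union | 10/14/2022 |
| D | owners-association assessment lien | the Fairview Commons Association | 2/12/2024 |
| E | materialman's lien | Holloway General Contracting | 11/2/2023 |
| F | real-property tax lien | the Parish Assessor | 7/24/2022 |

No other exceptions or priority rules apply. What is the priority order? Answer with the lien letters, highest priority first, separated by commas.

Effective dates: C's effective date is the deed date, 10/9/2022.
D, as an owners-association assessment lien, has superpriority and ranks first.
Remaining liens by effective date: B (3/11/2022), F (7/24/2022), C (10/9/2022), E (11/2/2023), A (3/29/2024).
E is senior to A before the subordination, so the two trade places.

D, B, F, C, A, E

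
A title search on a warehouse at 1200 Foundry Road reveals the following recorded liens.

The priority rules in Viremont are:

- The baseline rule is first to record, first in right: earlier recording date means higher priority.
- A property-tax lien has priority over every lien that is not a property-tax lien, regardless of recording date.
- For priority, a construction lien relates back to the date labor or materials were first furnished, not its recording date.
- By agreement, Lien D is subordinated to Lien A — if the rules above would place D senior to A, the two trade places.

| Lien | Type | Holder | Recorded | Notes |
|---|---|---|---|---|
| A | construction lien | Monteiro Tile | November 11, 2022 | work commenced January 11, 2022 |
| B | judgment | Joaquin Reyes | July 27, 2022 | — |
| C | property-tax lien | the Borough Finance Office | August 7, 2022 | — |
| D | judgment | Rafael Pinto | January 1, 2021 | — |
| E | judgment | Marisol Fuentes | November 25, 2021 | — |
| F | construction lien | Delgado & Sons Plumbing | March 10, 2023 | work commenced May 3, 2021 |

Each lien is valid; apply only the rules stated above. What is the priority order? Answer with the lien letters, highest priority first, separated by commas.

C, A, F, E, D, B

Adjusting effective dates: A relates back to January 11, 2022 (work commenced); F relates back to May 3, 2021 (work commenced).
C, as a property-tax lien, has superpriority and ranks first.
Ordering the rest by effective date: D (January 1, 2021), F (May 3, 2021), E (November 25, 2021), A (January 11, 2022), B (July 27, 2022).
The subordination applies — D was senior to A — so D and A swap.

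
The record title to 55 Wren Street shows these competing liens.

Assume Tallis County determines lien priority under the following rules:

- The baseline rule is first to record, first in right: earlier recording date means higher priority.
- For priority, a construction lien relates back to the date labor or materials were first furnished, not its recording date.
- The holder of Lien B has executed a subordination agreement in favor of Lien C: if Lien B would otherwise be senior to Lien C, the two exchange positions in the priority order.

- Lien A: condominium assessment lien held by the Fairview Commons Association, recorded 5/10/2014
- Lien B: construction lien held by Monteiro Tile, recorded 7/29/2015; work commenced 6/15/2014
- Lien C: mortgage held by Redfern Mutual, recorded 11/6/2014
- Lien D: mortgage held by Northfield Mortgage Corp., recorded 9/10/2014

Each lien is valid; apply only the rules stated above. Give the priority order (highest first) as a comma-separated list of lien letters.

First, effective dates: B is treated as recorded 6/15/2014, the work-commencement date.
By effective date: A (5/10/2014), B (6/15/2014), D (9/10/2014), C (11/6/2014).
The subordination applies — B was senior to C — so B and C swap.

A, C, D, B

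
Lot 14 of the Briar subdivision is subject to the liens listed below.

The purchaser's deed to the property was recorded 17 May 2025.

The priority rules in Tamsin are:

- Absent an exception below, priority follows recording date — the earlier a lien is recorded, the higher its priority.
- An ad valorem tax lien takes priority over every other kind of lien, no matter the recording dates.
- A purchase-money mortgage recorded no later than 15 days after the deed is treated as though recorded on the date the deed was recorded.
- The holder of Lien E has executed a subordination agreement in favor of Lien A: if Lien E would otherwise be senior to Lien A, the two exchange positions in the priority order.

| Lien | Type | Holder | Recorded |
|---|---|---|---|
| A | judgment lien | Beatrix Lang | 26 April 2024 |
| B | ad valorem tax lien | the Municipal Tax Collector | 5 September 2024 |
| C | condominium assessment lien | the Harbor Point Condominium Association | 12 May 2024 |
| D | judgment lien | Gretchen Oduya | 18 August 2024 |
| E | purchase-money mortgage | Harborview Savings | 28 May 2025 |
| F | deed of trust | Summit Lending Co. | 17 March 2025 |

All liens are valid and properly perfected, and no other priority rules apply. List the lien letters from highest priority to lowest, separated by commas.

B, A, C, D, F, E

Adjusting effective dates: E's effective date is the deed date, 17 May 2025.
As an ad valorem tax lien, B is senior to every other lien.
The other liens, earliest effective date first: A (26 April 2024), C (12 May 2024), D (18 August 2024), F (17 March 2025), E (17 May 2025).
E already ranks below A; the subordination has no effect.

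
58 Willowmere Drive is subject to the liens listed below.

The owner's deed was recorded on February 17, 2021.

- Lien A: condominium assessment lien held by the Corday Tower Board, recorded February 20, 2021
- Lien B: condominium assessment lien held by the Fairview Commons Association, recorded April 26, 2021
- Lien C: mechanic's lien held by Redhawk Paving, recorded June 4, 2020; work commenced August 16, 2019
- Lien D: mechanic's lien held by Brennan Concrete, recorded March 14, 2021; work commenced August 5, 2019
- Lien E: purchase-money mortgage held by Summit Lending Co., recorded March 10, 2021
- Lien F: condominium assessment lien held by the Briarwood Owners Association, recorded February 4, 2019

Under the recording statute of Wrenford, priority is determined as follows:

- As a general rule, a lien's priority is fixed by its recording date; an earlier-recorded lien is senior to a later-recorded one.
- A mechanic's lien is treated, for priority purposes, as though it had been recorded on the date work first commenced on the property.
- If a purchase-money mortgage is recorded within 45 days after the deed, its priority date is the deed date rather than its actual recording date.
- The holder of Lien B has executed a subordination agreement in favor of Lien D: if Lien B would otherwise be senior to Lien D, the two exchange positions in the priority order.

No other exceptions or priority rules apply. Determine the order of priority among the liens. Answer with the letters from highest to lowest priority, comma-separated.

First, effective dates: C relates back to August 16, 2019 (work commenced); D relates back to August 5, 2019 (work commenced); E was recorded within the 45-day window, so its effective date is the deed date February 17, 2021.
Ordering by effective date: F (February 4, 2019), D (August 5, 2019), C (August 16, 2019), E (February 17, 2021), A (February 20, 2021), B (April 26, 2021).
B already ranks below D; the subordination has no effect.

F, D, C, E, A, B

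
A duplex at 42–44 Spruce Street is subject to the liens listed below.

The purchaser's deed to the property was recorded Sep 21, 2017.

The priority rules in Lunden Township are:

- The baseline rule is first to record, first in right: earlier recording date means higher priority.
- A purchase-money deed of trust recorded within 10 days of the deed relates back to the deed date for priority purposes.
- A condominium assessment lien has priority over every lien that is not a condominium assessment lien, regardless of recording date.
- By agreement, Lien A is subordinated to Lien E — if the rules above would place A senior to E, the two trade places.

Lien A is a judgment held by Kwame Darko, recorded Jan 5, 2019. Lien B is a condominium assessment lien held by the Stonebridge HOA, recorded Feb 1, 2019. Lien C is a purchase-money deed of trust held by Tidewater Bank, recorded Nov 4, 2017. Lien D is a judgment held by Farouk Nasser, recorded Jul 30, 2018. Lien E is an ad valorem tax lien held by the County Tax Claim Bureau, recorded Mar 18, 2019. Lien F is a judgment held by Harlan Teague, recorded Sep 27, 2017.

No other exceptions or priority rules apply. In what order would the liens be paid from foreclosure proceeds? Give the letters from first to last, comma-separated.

B, F, C, D, E, A

Effective dates after the stated exceptions: C was recorded 44 days after the deed, outside the 10-day window, so it keeps its recording date.
B, as a condominium assessment lien, has superpriority and ranks first.
Ordering the rest by effective date: F (Sep 27, 2017), C (Nov 4, 2017), D (Jul 30, 2018), A (Jan 5, 2019), E (Mar 18, 2019).
A would otherwise be senior to E, so under the subordination agreement A and E exchange positions.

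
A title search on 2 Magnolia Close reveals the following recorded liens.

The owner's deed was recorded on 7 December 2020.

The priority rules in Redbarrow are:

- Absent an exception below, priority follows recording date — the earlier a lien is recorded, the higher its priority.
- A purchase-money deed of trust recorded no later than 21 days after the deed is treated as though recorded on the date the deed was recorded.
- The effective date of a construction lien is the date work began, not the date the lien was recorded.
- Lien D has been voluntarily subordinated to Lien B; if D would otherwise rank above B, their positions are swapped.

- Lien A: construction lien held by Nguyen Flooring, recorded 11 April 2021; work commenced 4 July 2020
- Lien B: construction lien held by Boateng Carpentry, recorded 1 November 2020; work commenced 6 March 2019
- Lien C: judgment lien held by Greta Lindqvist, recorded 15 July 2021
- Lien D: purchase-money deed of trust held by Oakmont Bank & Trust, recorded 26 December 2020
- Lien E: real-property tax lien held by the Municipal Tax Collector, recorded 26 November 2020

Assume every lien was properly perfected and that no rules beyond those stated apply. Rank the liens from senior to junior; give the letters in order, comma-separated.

B, A, E, D, C

Effective dates after the stated exceptions: A relates back to 4 July 2020 (work commenced); B is treated as recorded 6 March 2019, the work-commencement date; D's effective date is the deed date, 7 December 2020.
By effective date, earliest first: B (6 March 2019), A (4 July 2020), E (26 November 2020), D (7 December 2020), C (15 July 2021).
Since D is not senior to B, the subordination leaves the order unchanged.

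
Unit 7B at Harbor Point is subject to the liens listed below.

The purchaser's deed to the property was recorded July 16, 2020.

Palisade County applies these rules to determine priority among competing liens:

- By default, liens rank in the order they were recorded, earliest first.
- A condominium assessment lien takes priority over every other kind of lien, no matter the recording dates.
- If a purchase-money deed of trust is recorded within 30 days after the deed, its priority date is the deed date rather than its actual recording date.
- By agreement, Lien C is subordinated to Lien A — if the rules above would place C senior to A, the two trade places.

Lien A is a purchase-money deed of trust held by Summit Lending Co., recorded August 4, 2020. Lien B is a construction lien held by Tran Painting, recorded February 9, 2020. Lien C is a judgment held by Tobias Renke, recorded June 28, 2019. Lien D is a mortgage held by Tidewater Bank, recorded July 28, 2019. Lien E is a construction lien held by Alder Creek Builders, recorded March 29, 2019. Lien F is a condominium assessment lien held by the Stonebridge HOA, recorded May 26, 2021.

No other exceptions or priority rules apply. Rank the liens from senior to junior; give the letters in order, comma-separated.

Adjusting effective dates: A relates back to the deed date July 16, 2020.
F is a condominium assessment lien, so it outranks all other liens regardless of date.
Remaining liens by effective date: E (March 29, 2019), C (June 28, 2019), D (July 28, 2019), B (February 9, 2020), A (July 16, 2020).
C is senior to A before the subordination, so the two trade places.

F, E, A, D, B, C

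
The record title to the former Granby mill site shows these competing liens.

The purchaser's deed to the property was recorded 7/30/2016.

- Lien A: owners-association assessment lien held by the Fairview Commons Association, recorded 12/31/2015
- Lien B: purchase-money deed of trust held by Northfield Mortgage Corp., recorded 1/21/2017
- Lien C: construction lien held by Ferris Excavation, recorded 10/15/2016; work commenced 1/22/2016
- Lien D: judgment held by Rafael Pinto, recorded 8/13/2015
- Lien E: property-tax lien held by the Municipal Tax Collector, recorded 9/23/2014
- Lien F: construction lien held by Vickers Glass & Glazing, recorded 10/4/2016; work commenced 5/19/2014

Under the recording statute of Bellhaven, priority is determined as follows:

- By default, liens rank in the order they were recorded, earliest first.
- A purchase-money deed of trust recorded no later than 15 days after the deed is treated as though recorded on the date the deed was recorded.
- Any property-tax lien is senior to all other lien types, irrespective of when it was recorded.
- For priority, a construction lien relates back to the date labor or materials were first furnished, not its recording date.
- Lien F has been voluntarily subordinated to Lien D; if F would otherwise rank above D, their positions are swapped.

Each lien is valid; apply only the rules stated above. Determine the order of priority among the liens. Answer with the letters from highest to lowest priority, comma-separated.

Effective dates after the stated exceptions: B was recorded 175 days after the deed, outside the 15-day window, so it keeps its recording date; C is treated as recorded 1/22/2016, the work-commencement date; F relates back to 5/19/2014 (work commenced).
E, as a property-tax lien, has superpriority and ranks first.
Among the remaining liens, by effective date: F (5/19/2014), D (8/13/2015), A (12/31/2015), C (1/22/2016), B (1/21/2017).
F is senior to D before the subordination, so the two trade places.

E, D, F, A, C, B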